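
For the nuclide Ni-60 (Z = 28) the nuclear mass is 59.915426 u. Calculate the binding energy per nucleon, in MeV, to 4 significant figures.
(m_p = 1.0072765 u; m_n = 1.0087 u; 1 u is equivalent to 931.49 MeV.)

8.798 MeV/nucleon

Mass of separated nucleons = 28(1.0072765) + 32(1.0087) = 28.2037420 + 32.2784 = 60.4821420 u
Δm = 60.4821420 − 59.915426 = 0.5667160 u
E_B = 0.5667160 × 931.49 = 527.890 MeV
Dividing by A = 60 gives 8.798 MeV per nucleon.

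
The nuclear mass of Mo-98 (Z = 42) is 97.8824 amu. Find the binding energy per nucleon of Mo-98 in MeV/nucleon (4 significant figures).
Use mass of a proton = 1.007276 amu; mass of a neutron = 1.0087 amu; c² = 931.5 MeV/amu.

With 42 protons and 56 neutrons (A = 98):
Mass of separated nucleons = 42(1.007276) + 56(1.0087) = 42.305592 + 56.4872 = 98.792792 amu
The mass defect is 98.792792 − 97.8824 = 0.910392 amu.
E_B = 0.910392 × 931.5 = 848.030 MeV
BE/A = 848.030 MeV / 98 = 8.653 MeV/nucleon

8.653 MeV/nucleon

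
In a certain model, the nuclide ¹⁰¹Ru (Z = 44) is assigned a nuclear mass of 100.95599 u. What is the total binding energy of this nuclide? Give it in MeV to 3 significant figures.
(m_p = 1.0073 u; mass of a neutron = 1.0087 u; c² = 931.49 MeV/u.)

802 MeV

With 44 protons and 57 neutrons (A = 101):
Mass of separated nucleons = 44(1.0073) + 57(1.0087) = 44.3212 + 57.4959 = 101.8171 u
The mass defect is 101.8171 − 100.95599 = 0.86111 u.
Converting to energy: 0.86111 u × 931.49 MeV/u = 802.115 MeV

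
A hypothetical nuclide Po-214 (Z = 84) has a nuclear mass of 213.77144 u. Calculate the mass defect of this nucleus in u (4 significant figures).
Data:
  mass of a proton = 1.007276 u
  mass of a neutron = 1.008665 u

With 84 protons and 130 neutrons (A = 214):
Mass of separated nucleons = 84(1.007276) + 130(1.008665) = 84.611184 + 131.126450 = 215.737634 u
The mass defect is 215.737634 − 213.77144 = 1.966194 u.

1.966 u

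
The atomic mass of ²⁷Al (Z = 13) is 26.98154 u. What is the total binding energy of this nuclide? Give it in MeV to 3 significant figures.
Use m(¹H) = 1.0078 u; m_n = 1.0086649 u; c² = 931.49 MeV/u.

With 13 protons and 14 neutrons (A = 27):
Σm = 13·m(¹H) + 14·m_n = 13.1014 + 14.1213086 = 27.2227086 u
Mass defect Δm = 27.2227086 − 26.98154 = 0.2411686 u
E_B = 0.2411686 × 931.49 = 224.646 MeV

225 MeV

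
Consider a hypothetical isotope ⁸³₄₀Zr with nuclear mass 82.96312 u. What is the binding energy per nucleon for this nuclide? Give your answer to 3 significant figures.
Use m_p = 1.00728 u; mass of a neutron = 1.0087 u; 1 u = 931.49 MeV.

The nucleus contains 40 protons and 83 − 40 = 43 neutrons.
Mass of separated nucleons = 40(1.00728) + 43(1.0087) = 40.29120 + 43.3741 = 83.66530 u
Mass defect Δm = 83.66530 − 82.96312 = 0.70218 u
E_B = 0.70218 × 931.49 = 654.074 MeV
BE/A = 654.074 MeV / 83 = 7.880 MeV/nucleon

7.88 MeV/nucleon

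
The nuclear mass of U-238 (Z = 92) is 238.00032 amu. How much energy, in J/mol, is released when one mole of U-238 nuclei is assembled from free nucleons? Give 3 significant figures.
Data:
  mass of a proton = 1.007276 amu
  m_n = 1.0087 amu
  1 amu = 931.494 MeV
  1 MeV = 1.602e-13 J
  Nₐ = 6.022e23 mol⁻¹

Z = 92, so N = A − Z = 238 − 92 = 146.
Mass of separated nucleons = 92(1.007276) + 146(1.0087) = 92.669392 + 147.2702 = 239.939592 amu
The mass defect is 239.939592 − 238.00032 = 1.939272 amu.
E_B = 1.939272 × 931.494 = 1806.42 MeV
Per nucleus in joules: 1806.42 MeV × 1.602e-13 J/MeV = 2.8939e-10 J
Per mole: 2.8939e-10 J × 6.022e23 mol⁻¹ = 1.7427e+14 J/mol

1.74e+14 J/mol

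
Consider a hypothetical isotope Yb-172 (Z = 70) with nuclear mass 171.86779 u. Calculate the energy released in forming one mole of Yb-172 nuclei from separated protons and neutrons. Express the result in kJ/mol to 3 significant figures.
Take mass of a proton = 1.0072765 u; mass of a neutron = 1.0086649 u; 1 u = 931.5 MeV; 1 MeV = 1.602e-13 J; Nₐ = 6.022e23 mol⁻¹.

Σm = 70·m_p + 102·m_n = 70.5093550 + 102.8838198 = 173.3931748 u
Δm = 173.3931748 − 171.86779 = 1.5253848 u
Binding energy = Δm·c² = 1.5253848 × 931.5 MeV/u = 1420.90 MeV
Per nucleus in joules: 1420.90 MeV × 1.602e-13 J/MeV = 2.2763e-10 J
Per mole: 2.2763e-10 J × 6.022e23 mol⁻¹ = 1.3708e+14 J/mol

1.37e+11 kJ/mol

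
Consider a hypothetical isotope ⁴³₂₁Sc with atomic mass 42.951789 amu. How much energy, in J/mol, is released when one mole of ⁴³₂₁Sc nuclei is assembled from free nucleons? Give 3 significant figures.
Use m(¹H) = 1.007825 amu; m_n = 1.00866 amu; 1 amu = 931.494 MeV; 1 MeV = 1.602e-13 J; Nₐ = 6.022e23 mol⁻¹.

3.62e+13 J/mol

Σm = 21·m(¹H) + 22·m_n = 21.164325 + 22.19052 = 43.354845 amu
Mass defect Δm = 43.354845 − 42.951789 = 0.403056 amu
Converting to energy: 0.403056 amu × 931.494 MeV/amu = 375.444 MeV
Per nucleus in joules: 375.444 MeV × 1.602e-13 J/MeV = 6.0146e-11 J
Per mole: 6.0146e-11 J × 6.022e23 mol⁻¹ = 3.6220e+13 J/mol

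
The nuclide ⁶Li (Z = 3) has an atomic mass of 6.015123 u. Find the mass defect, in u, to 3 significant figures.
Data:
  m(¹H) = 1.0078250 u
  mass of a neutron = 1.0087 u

0.0345 u

Z = 3, so N = A − Z = 6 − 3 = 3.
Mass of separated nucleons = 3(1.0078250) + 3(1.0087) = 3.0234750 + 3.0261 = 6.0495750 u
Δm = 6.0495750 − 6.015123 = 0.0344520 u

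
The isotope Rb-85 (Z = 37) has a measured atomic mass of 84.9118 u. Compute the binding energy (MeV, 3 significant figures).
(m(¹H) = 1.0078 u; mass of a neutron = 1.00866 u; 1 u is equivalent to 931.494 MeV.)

Σm = 37·m(¹H) + 48·m_n = 37.2886 + 48.41568 = 85.70428 u
Δm = 85.70428 − 84.9118 = 0.79248 u
Converting to energy: 0.79248 u × 931.494 MeV/u = 738.190 MeV

738 MeV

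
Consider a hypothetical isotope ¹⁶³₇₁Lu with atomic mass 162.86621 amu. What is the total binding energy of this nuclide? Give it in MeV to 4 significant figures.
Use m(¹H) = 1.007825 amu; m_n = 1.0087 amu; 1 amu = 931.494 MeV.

The nucleus contains 71 protons and 163 − 71 = 92 neutrons.
Total constituent mass: 71 × 1.007825 + 92 × 1.0087 = 164.355975 amu
Mass defect Δm = 164.355975 − 162.86621 = 1.489765 amu
Converting to energy: 1.489765 amu × 931.494 MeV/amu = 1387.71 MeV

1388 MeV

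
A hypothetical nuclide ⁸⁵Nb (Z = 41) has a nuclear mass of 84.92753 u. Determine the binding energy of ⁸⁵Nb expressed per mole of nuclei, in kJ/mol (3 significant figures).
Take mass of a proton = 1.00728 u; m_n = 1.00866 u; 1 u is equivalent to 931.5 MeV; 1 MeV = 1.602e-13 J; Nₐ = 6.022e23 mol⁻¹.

6.76e+10 kJ/mol

Σm = 41·m_p + 44·m_n = 41.29848 + 44.38104 = 85.67952 u
The mass defect is 85.67952 − 84.92753 = 0.75199 u.
Binding energy = Δm·c² = 0.75199 × 931.5 MeV/u = 700.479 MeV
Per nucleus in joules: 700.479 MeV × 1.602e-13 J/MeV = 1.1222e-10 J
Per mole: 1.1222e-10 J × 6.022e23 mol⁻¹ = 6.7579e+13 J/mol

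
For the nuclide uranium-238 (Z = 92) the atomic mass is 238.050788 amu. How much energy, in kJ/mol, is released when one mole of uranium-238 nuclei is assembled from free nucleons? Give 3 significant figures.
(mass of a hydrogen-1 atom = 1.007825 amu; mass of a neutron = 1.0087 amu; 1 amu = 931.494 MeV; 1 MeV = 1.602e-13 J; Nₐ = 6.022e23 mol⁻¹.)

The nucleus contains 92 protons and 238 − 92 = 146 neutrons.
Σm = 92·m(¹H) + 146·m_n = 92.719900 + 147.2702 = 239.990100 amu
The mass defect is 239.990100 − 238.050788 = 1.939312 amu.
Binding energy = Δm·c² = 1.939312 × 931.494 MeV/amu = 1806.46 MeV
Per nucleus in joules: 1806.46 MeV × 1.602e-13 J/MeV = 2.8939e-10 J
Per mole: 2.8939e-10 J × 6.022e23 mol⁻¹ = 1.7427e+14 J/mol

1.74e+11 kJ/mol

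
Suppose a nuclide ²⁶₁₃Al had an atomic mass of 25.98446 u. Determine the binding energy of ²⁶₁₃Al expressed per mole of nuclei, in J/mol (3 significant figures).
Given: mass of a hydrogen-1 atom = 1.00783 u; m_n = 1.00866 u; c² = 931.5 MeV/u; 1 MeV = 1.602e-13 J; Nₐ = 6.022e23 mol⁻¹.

2.07e+13 J/mol

The nucleus contains 13 protons and 26 − 13 = 13 neutrons.
Mass of separated nucleons = 13(1.00783) + 13(1.00866) = 13.10179 + 13.11258 = 26.21437 u
The mass defect is 26.21437 − 25.98446 = 0.22991 u.
Converting to energy: 0.22991 u × 931.5 MeV/u = 214.161 MeV
Per nucleus in joules: 214.161 MeV × 1.602e-13 J/MeV = 3.4309e-11 J
Per mole: 3.4309e-11 J × 6.022e23 mol⁻¹ = 2.0661e+13 J/mol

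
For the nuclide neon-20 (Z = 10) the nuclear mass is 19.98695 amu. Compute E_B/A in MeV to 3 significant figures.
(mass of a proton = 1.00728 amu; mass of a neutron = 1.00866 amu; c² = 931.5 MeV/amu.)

8.03 MeV/nucleon

With 10 protons and 10 neutrons (A = 20):
Mass of separated nucleons = 10(1.00728) + 10(1.00866) = 10.07280 + 10.08660 = 20.15940 amu
The mass defect is 20.15940 − 19.98695 = 0.17245 amu.
E_B = 0.17245 × 931.5 = 160.637 MeV
Per nucleon: 160.637 / 20 = 8.032 MeV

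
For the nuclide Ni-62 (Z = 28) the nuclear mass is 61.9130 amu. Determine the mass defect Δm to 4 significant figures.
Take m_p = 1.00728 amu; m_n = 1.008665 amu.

0.5855 amu

Mass of separated nucleons = 28(1.00728) + 34(1.008665) = 28.20384 + 34.294610 = 62.498450 amu
Δm = 62.498450 − 61.9130 = 0.585450 amu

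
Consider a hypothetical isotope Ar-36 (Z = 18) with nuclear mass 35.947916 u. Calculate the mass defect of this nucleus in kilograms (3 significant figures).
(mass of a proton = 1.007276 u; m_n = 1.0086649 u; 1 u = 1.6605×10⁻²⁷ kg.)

Z = 18, so N = A − Z = 36 − 18 = 18.
Mass of separated nucleons = 18(1.007276) + 18(1.0086649) = 18.130968 + 18.1559682 = 36.2869362 u
Δm = 36.2869362 − 35.947916 = 0.3390202 u
In SI units: 0.3390202 u × 1.6605×10⁻²⁷ kg/u = 5.6294e-28 kg

5.63e-28 kg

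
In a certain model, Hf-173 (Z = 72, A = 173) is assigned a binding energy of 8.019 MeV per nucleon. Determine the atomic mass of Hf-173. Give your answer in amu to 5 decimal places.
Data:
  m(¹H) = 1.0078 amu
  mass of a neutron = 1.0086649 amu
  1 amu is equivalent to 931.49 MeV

Total binding energy = 173 × 8.019 = 1387.287 MeV
Mass defect = 1387.287 MeV / (931.49 MeV/amu) = 1.4893203 amu
Constituent mass = 72(1.0078) + 101(1.0086649) = 174.4367549 amu
Atomic mass = 174.4367549 − 1.4893203 = 172.9474346 amu ≈ 172.94743 amu (to 5 decimal places)

172.94743 amu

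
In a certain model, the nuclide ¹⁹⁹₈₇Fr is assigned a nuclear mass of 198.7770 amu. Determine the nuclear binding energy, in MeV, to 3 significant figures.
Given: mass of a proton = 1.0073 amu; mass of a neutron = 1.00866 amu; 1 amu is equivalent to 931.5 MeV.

1700 MeV

The nucleus contains 87 protons and 199 − 87 = 112 neutrons.
Total constituent mass: 87 × 1.0073 + 112 × 1.00866 = 200.60502 amu
Mass defect Δm = 200.60502 − 198.7770 = 1.82802 amu
Converting to energy: 1.82802 amu × 931.5 MeV/amu = 1702.80 MeV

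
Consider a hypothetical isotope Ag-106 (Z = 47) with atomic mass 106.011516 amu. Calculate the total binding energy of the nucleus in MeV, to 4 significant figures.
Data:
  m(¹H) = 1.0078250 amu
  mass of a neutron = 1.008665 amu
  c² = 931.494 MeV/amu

Total constituent mass: 47 × 1.0078250 + 59 × 1.008665 = 106.8790100 amu
Δm = 106.8790100 − 106.011516 = 0.8674940 amu
E_B = 0.8674940 × 931.494 = 808.065 MeV

808.1 MeV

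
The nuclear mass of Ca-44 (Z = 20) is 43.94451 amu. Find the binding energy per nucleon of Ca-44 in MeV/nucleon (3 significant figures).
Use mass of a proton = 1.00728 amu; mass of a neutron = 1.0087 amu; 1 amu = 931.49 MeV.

Total constituent mass: 20 × 1.00728 + 24 × 1.0087 = 44.35440 amu
Mass defect Δm = 44.35440 − 43.94451 = 0.40989 amu
E_B = 0.40989 × 931.49 = 381.808 MeV
BE/A = 381.808 MeV / 44 = 8.677 MeV/nucleon

8.68 MeV/nucleon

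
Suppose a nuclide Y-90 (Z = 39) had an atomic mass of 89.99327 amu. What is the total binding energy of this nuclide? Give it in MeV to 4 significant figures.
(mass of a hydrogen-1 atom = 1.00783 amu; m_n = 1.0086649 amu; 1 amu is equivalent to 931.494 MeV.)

With 39 protons and 51 neutrons (A = 90):
Mass of separated nucleons = 39(1.00783) + 51(1.0086649) = 39.30537 + 51.4419099 = 90.7472799 amu
Δm = 90.7472799 − 89.99327 = 0.7540099 amu
Binding energy = Δm·c² = 0.7540099 × 931.494 MeV/amu = 702.356 MeV

702.4 MeV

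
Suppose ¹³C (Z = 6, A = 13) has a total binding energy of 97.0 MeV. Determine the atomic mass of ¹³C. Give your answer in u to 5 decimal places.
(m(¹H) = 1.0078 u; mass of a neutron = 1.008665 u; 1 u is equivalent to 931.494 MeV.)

13.00332 u

Mass defect = 97.0 MeV / (931.494 MeV/u) = 0.1041338 u
Constituent mass = 6(1.0078) + 7(1.008665) = 13.107455 u
Atomic mass = 13.107455 − 0.1041338 = 13.0033212 u ≈ 13.00332 u (to 5 decimal places)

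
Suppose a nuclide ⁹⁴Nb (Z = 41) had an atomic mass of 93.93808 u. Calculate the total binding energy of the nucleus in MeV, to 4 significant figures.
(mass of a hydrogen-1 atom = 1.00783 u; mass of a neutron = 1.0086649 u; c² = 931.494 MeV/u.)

Total constituent mass: 41 × 1.00783 + 53 × 1.0086649 = 94.7802697 u
Δm = 94.7802697 − 93.93808 = 0.8421897 u
E_B = 0.8421897 × 931.494 = 784.495 MeV

784.5 MeV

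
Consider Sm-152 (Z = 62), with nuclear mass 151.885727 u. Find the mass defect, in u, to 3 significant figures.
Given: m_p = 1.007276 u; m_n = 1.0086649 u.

1.35 u

Σm = 62·m_p + 90·m_n = 62.451112 + 90.7798410 = 153.2309530 u
Mass defect Δm = 153.2309530 − 151.885727 = 1.3452260 u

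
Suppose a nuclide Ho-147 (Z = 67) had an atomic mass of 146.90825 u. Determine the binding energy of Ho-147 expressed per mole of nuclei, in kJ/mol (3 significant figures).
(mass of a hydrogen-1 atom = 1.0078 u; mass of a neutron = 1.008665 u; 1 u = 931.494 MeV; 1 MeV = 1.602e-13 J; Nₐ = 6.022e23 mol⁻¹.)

Z = 67, so N = A − Z = 147 − 67 = 80.
Total constituent mass: 67 × 1.0078 + 80 × 1.008665 = 148.215800 u
The mass defect is 148.215800 − 146.90825 = 1.307550 u.
Converting to energy: 1.307550 u × 931.494 MeV/u = 1217.97 MeV
Per nucleus in joules: 1217.97 MeV × 1.602e-13 J/MeV = 1.9512e-10 J
Per mole: 1.9512e-10 J × 6.022e23 mol⁻¹ = 1.1750e+14 J/mol

1.18e+11 kJ/mol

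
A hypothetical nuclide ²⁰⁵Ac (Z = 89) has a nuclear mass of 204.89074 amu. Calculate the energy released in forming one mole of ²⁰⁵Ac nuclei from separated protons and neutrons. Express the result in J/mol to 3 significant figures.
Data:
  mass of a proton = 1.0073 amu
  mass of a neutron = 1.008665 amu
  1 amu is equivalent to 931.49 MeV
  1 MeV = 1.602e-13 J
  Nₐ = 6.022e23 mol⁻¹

Σm = 89·m_p + 116·m_n = 89.6497 + 117.005140 = 206.654840 amu
The mass defect is 206.654840 − 204.89074 = 1.764100 amu.
E_B = 1.764100 × 931.49 = 1643.24 MeV
Per nucleus in joules: 1643.24 MeV × 1.602e-13 J/MeV = 2.6325e-10 J
Per mole: 2.6325e-10 J × 6.022e23 mol⁻¹ = 1.5853e+14 J/mol

1.59e+14 J/mol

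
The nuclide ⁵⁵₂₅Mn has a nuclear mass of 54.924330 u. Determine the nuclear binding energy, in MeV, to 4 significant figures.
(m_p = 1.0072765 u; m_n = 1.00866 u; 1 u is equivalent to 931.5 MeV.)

481.9 MeV

Mass of separated nucleons = 25(1.0072765) + 30(1.00866) = 25.1819125 + 30.25980 = 55.4417125 u
Δm = 55.4417125 − 54.924330 = 0.5173825 u
E_B = 0.5173825 × 931.5 = 481.942 MeV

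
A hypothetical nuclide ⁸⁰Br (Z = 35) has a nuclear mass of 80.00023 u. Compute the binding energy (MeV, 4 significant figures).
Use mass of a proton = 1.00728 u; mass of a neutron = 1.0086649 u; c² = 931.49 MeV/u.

With 35 protons and 45 neutrons (A = 80):
Total constituent mass: 35 × 1.00728 + 45 × 1.0086649 = 80.6447205 u
Δm = 80.6447205 − 80.00023 = 0.6444905 u
Binding energy = Δm·c² = 0.6444905 × 931.49 MeV/u = 600.336 MeV

600.3 MeV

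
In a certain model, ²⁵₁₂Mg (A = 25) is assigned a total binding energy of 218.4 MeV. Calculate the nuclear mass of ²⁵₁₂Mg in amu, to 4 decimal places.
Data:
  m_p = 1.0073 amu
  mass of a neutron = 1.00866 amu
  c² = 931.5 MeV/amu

Mass defect = 218.4 MeV / (931.5 MeV/amu) = 0.234461 amu
Constituent mass = 12(1.0073) + 13(1.00866) = 25.20018 amu
Nuclear mass = 25.20018 − 0.234461 = 24.965719 amu ≈ 24.9657 amu (to 4 decimal places)

24.9657 amu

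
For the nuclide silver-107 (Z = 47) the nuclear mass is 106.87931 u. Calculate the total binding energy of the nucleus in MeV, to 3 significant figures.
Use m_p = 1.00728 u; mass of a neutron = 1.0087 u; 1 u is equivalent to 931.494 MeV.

Σm = 47·m_p + 60·m_n = 47.34216 + 60.5220 = 107.86416 u
Mass defect Δm = 107.86416 − 106.87931 = 0.98485 u
Converting to energy: 0.98485 u × 931.494 MeV/u = 917.382 MeV

917 MeV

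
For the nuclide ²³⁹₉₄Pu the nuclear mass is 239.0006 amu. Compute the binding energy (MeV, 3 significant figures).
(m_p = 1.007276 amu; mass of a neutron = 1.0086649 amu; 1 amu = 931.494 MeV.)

1810 MeV

Total constituent mass: 94 × 1.007276 + 145 × 1.0086649 = 240.9403545 amu
Δm = 240.9403545 − 239.0006 = 1.9397545 amu
E_B = 1.9397545 × 931.494 = 1806.87 MeV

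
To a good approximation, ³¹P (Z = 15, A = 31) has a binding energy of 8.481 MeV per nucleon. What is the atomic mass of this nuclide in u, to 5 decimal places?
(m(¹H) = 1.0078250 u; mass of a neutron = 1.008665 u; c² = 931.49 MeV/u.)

Total binding energy = 31 × 8.481 = 262.911 MeV
Mass defect = 262.911 MeV / (931.49 MeV/u) = 0.2822478 u
Constituent mass = 15(1.0078250) + 16(1.008665) = 31.2560150 u
Atomic mass = 31.2560150 − 0.2822478 = 30.9737672 u ≈ 30.97377 u (to 5 decimal places)

30.97377 u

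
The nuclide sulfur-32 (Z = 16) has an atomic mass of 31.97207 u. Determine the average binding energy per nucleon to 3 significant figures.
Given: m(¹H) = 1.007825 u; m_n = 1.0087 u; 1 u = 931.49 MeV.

8.51 MeV/nucleon

With 16 protons and 16 neutrons (A = 32):
Total constituent mass: 16 × 1.007825 + 16 × 1.0087 = 32.264400 u
Mass defect Δm = 32.264400 − 31.97207 = 0.292330 u
E_B = 0.292330 × 931.49 = 272.302 MeV
Dividing by A = 32 gives 8.509 MeV per nucleon.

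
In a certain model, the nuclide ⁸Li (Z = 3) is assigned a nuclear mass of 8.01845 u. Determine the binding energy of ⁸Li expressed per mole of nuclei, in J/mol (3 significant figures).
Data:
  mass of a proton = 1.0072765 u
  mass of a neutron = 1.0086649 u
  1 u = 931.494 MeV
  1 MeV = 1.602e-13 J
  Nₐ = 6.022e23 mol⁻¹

Total constituent mass: 3 × 1.0072765 + 5 × 1.0086649 = 8.0651540 u
Mass defect Δm = 8.0651540 − 8.01845 = 0.0467040 u
Binding energy = Δm·c² = 0.0467040 × 931.494 MeV/u = 43.5045 MeV
Per nucleus in joules: 43.5045 MeV × 1.602e-13 J/MeV = 6.9694e-12 J
Per mole: 6.9694e-12 J × 6.022e23 mol⁻¹ = 4.1970e+12 J/mol

4.20e+12 J/mol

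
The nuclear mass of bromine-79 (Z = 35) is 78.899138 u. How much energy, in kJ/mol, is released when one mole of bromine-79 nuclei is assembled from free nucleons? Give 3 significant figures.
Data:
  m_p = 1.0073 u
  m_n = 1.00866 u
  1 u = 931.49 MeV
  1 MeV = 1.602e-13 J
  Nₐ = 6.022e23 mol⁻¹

6.63e+10 kJ/mol

The nucleus contains 35 protons and 79 − 35 = 44 neutrons.
Mass of separated nucleons = 35(1.0073) + 44(1.00866) = 35.2555 + 44.38104 = 79.63654 u
Mass defect Δm = 79.63654 − 78.899138 = 0.737402 u
Binding energy = Δm·c² = 0.737402 × 931.49 MeV/u = 686.883 MeV
Per nucleus in joules: 686.883 MeV × 1.602e-13 J/MeV = 1.1004e-10 J
Per mole: 1.1004e-10 J × 6.022e23 mol⁻¹ = 6.6266e+13 J/mol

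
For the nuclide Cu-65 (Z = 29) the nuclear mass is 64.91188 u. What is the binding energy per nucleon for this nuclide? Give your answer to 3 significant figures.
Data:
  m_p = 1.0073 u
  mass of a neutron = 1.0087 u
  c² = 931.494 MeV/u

With 29 protons and 36 neutrons (A = 65):
Total constituent mass: 29 × 1.0073 + 36 × 1.0087 = 65.5249 u
The mass defect is 65.5249 − 64.91188 = 0.61302 u.
E_B = 0.61302 × 931.494 = 571.0245 MeV
Dividing by A = 65 gives 8.78499 MeV per nucleon.

8.78 MeV/nucleon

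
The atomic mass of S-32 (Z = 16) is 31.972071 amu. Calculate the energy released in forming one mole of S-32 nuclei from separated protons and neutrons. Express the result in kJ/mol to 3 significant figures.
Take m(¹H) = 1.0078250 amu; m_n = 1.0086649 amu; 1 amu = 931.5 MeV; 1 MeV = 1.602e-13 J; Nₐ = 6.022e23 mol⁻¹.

2.62e+10 kJ/mol

The nucleus contains 16 protons and 32 − 16 = 16 neutrons.
Σm = 16·m(¹H) + 16·m_n = 16.1252000 + 16.1386384 = 32.2638384 amu
Δm = 32.2638384 − 31.972071 = 0.2917674 amu
Converting to energy: 0.2917674 amu × 931.5 MeV/amu = 271.781 MeV
Per nucleus in joules: 271.781 MeV × 1.602e-13 J/MeV = 4.3539e-11 J
Per mole: 4.3539e-11 J × 6.022e23 mol⁻¹ = 2.6219e+13 J/mol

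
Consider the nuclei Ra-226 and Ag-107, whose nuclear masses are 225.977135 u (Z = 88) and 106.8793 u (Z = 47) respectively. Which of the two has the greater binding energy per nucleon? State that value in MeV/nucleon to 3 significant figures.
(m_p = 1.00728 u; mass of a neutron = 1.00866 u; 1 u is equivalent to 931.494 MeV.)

Ag-107; 8.55 MeV/nucleon

Ra-226: Σm = 88(1.00728) + 138(1.00866) = 227.83572 u; Δm = 1.858585 u; E_B = 1731.26 MeV; E_B/A = 7.660 MeV
Ag-107: Σm = 47(1.00728) + 60(1.00866) = 107.86176 u; Δm = 0.98246 u; E_B = 915.16 MeV; E_B/A = 8.553 MeV
Ag-107 has the higher binding energy per nucleon, so it is the more tightly bound nucleus.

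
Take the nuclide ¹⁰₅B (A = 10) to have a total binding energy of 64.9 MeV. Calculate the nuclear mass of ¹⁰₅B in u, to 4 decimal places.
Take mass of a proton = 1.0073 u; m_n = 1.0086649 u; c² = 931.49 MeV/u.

Mass defect = 64.9 MeV / (931.49 MeV/u) = 0.069673 u
Constituent mass = 5(1.0073) + 5(1.0086649) = 10.0798245 u
Nuclear mass = 10.0798245 − 0.069673 = 10.0101515 u ≈ 10.0102 u (to 4 decimal places)

10.0102 u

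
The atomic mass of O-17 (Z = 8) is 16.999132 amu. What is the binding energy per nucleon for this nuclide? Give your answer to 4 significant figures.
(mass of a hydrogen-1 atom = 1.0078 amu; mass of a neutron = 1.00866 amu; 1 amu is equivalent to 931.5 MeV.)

Mass of separated nucleons = 8(1.0078) + 9(1.00866) = 8.0624 + 9.07794 = 17.14034 amu
Δm = 17.14034 − 16.999132 = 0.141208 amu
E_B = 0.141208 × 931.5 = 131.535 MeV
Dividing by A = 17 gives 7.737 MeV per nucleon.

7.737 MeV/nucleon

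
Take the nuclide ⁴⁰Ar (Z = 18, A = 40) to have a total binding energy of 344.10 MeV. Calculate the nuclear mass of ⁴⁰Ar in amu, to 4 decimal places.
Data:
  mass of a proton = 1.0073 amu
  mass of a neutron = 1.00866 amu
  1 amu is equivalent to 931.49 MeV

Mass defect = 344.10 MeV / (931.49 MeV/amu) = 0.369408 amu
Constituent mass = 18(1.0073) + 22(1.00866) = 40.32192 amu
Nuclear mass = 40.32192 − 0.369408 = 39.952512 amu ≈ 39.9525 amu (to 4 decimal places)

39.9525 amu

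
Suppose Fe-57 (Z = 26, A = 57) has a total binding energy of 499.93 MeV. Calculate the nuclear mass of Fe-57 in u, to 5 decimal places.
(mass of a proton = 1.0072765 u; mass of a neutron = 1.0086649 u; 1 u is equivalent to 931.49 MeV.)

56.92110 u

Mass defect = 499.93 MeV / (931.49 MeV/u) = 0.5366993 u
Constituent mass = 26(1.0072765) + 31(1.0086649) = 57.4578009 u
Nuclear mass = 57.4578009 − 0.5366993 = 56.9211016 u ≈ 56.92110 u (to 5 decimal places)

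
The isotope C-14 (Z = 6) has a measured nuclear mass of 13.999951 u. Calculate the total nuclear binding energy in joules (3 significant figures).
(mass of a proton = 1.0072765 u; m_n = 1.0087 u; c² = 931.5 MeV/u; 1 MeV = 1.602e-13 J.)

1.69e-11 J

Z = 6, so N = A − Z = 14 − 6 = 8.
Mass of separated nucleons = 6(1.0072765) + 8(1.0087) = 6.0436590 + 8.0696 = 14.1132590 u
Δm = 14.1132590 − 13.999951 = 0.1133080 u
Converting to energy: 0.1133080 u × 931.5 MeV/u = 105.546 MeV
In joules: 105.546 MeV × 1.602e-13 J/MeV = 1.6908e-11 J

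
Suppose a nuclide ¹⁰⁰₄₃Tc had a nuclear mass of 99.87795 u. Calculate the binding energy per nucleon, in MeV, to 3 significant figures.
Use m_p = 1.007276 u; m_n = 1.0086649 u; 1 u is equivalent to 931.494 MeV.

Σm = 43·m_p + 57·m_n = 43.312868 + 57.4938993 = 100.8067673 u
The mass defect is 100.8067673 − 99.87795 = 0.9288173 u.
Converting to energy: 0.9288173 u × 931.494 MeV/u = 865.188 MeV
Per nucleon: 865.188 / 100 = 8.652 MeV

8.65 MeV/nucleon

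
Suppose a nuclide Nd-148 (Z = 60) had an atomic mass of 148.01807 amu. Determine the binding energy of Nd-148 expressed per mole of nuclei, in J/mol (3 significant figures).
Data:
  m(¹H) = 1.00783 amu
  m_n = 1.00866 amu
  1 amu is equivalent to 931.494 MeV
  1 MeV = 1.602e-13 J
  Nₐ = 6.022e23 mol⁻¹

1.09e+14 J/mol

The nucleus contains 60 protons and 148 − 60 = 88 neutrons.
Mass of separated nucleons = 60(1.00783) + 88(1.00866) = 60.46980 + 88.76208 = 149.23188 amu
Δm = 149.23188 − 148.01807 = 1.21381 amu
Binding energy = Δm·c² = 1.21381 × 931.494 MeV/amu = 1130.66 MeV
Per nucleus in joules: 1130.66 MeV × 1.602e-13 J/MeV = 1.8113e-10 J
Per mole: 1.8113e-10 J × 6.022e23 mol⁻¹ = 1.0908e+14 J/mol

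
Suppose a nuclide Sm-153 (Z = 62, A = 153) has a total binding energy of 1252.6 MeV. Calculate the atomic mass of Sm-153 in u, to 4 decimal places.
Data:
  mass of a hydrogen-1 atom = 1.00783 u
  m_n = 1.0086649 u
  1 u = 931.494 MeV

152.9292 u

Mass defect = 1252.6 MeV / (931.494 MeV/u) = 1.344721 u
Constituent mass = 62(1.00783) + 91(1.0086649) = 154.2739659 u
Atomic mass = 154.2739659 − 1.344721 = 152.9292449 u ≈ 152.9292 u (to 4 decimal places)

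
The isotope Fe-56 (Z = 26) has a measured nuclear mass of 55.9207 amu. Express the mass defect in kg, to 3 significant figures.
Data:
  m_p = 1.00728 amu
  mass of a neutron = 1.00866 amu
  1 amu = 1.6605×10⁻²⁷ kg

Z = 26, so N = A − Z = 56 − 26 = 30.
Σm = 26·m_p + 30·m_n = 26.18928 + 30.25980 = 56.44908 amu
Mass defect Δm = 56.44908 − 55.9207 = 0.52838 amu
In SI units: 0.52838 amu × 1.6605×10⁻²⁷ kg/amu = 8.7737e-28 kg

8.77e-28 kg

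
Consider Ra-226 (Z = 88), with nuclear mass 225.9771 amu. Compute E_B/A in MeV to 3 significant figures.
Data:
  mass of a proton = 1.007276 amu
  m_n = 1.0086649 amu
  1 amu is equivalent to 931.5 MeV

7.66 MeV/nucleon

The nucleus contains 88 protons and 226 − 88 = 138 neutrons.
Σm = 88·m_p + 138·m_n = 88.640288 + 139.1957562 = 227.8360442 amu
The mass defect is 227.8360442 − 225.9771 = 1.8589442 amu.
Converting to energy: 1.8589442 amu × 931.5 MeV/amu = 1731.61 MeV
Dividing by A = 226 gives 7.662 MeV per nucleon.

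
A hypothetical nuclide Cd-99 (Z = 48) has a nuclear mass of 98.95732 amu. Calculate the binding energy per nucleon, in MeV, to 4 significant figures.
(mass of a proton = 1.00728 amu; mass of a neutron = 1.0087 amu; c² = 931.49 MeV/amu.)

7.864 MeV/nucleon

Total constituent mass: 48 × 1.00728 + 51 × 1.0087 = 99.79314 amu
Δm = 99.79314 − 98.95732 = 0.83582 amu
Binding energy = Δm·c² = 0.83582 × 931.49 MeV/amu = 778.558 MeV
BE/A = 778.558 MeV / 99 = 7.864 MeV/nucleon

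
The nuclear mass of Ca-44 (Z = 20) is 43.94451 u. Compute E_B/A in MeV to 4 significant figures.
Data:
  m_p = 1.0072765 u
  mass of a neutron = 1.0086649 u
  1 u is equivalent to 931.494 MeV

8.658 MeV/nucleon

With 20 protons and 24 neutrons (A = 44):
Mass of separated nucleons = 20(1.0072765) + 24(1.0086649) = 20.1455300 + 24.2079576 = 44.3534876 u
Mass defect Δm = 44.3534876 − 43.94451 = 0.4089776 u
Converting to energy: 0.4089776 u × 931.494 MeV/u = 380.960 MeV
Per nucleon: 380.960 / 44 = 8.658 MeV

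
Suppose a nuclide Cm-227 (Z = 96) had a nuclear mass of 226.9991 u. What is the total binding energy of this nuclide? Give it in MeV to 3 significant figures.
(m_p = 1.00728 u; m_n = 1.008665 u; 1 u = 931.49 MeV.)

The nucleus contains 96 protons and 227 − 96 = 131 neutrons.
Mass of separated nucleons = 96(1.00728) + 131(1.008665) = 96.69888 + 132.135115 = 228.833995 u
The mass defect is 228.833995 − 226.9991 = 1.834895 u.
Binding energy = Δm·c² = 1.834895 × 931.49 MeV/u = 1709.19 MeV

1710 MeV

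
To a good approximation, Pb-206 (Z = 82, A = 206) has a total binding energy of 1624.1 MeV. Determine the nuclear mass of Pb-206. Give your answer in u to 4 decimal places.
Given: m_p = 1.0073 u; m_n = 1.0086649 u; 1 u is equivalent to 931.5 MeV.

205.9295 u

Mass defect = 1624.1 MeV / (931.5 MeV/u) = 1.743532 u
Constituent mass = 82(1.0073) + 124(1.0086649) = 207.6730476 u
Nuclear mass = 207.6730476 − 1.743532 = 205.9295156 u ≈ 205.9295 u (to 4 decimal places)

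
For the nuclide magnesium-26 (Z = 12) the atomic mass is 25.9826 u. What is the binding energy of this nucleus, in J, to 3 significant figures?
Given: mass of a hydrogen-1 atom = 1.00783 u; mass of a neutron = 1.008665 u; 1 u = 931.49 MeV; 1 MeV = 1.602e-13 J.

3.47e-11 J

Z = 12, so N = A − Z = 26 − 12 = 14.
Mass of separated nucleons = 12(1.00783) + 14(1.008665) = 12.09396 + 14.121310 = 26.215270 u
Mass defect Δm = 26.215270 − 25.9826 = 0.232670 u
Converting to energy: 0.232670 u × 931.49 MeV/u = 216.730 MeV
In joules: 216.730 MeV × 1.602e-13 J/MeV = 3.4720e-11 J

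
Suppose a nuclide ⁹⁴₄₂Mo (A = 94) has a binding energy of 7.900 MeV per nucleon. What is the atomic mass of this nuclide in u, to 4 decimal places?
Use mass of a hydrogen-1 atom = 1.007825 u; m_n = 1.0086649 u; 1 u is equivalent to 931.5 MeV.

93.9820 u

Total binding energy = 94 × 7.900 = 742.600 MeV
Mass defect = 742.600 MeV / (931.5 MeV/u) = 0.797209 u
Constituent mass = 42(1.007825) + 52(1.0086649) = 94.7792248 u
Atomic mass = 94.7792248 − 0.797209 = 93.9820158 u ≈ 93.9820 u (to 4 decimal places)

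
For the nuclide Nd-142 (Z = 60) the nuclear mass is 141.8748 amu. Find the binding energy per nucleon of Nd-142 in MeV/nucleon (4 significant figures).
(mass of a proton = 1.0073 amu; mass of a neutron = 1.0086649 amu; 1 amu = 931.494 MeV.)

8.355 MeV/nucleon

The nucleus contains 60 protons and 142 − 60 = 82 neutrons.
Mass of separated nucleons = 60(1.0073) + 82(1.0086649) = 60.4380 + 82.7105218 = 143.1485218 amu
Δm = 143.1485218 − 141.8748 = 1.2737218 amu
E_B = 1.2737218 × 931.494 = 1186.46 MeV
BE/A = 1186.46 MeV / 142 = 8.355 MeV/nucleon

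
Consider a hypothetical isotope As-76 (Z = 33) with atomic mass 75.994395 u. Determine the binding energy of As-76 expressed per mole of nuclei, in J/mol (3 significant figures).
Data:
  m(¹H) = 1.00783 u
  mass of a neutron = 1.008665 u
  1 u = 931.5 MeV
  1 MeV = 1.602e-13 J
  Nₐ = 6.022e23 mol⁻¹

Z = 33, so N = A − Z = 76 − 33 = 43.
Σm = 33·m(¹H) + 43·m_n = 33.25839 + 43.372595 = 76.630985 u
Δm = 76.630985 − 75.994395 = 0.636590 u
E_B = 0.636590 × 931.5 = 592.984 MeV
Per nucleus in joules: 592.984 MeV × 1.602e-13 J/MeV = 9.4996e-11 J
Per mole: 9.4996e-11 J × 6.022e23 mol⁻¹ = 5.7207e+13 J/mol

5.72e+13 J/mol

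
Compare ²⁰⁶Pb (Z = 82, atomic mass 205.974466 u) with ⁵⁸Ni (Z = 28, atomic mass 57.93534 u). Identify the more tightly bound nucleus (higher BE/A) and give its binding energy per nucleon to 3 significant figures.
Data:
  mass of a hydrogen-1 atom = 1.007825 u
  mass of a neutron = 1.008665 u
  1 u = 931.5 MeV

⁵⁸Ni; 8.73 MeV/nucleon

²⁰⁶Pb: Σm = 82(1.007825) + 124(1.008665) = 207.716110 u; Δm = 1.741644 u; E_B = 1622.3 MeV; E_B/A = 7.875 MeV
⁵⁸Ni: Σm = 28(1.007825) + 30(1.008665) = 58.479050 u; Δm = 0.543710 u; E_B = 506.47 MeV; E_B/A = 8.732 MeV
⁵⁸Ni has the higher binding energy per nucleon, so it is the more tightly bound nucleus.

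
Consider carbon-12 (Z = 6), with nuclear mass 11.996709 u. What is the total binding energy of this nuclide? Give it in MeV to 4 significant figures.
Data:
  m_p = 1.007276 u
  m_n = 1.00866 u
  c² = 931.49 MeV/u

92.13 MeV

The nucleus contains 6 protons and 12 − 6 = 6 neutrons.
Mass of separated nucleons = 6(1.007276) + 6(1.00866) = 6.043656 + 6.05196 = 12.095616 u
The mass defect is 12.095616 − 11.996709 = 0.098907 u.
E_B = 0.098907 × 931.49 = 92.1309 MeV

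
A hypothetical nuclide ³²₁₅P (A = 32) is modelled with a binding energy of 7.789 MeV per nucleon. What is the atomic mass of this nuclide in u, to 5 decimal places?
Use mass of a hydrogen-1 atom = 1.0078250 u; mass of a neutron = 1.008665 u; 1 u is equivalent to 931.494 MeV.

Total binding energy = 32 × 7.789 = 249.248 MeV
Mass defect = 249.248 MeV / (931.494 MeV/u) = 0.2675787 u
Constituent mass = 15(1.0078250) + 17(1.008665) = 32.2646800 u
Atomic mass = 32.2646800 − 0.2675787 = 31.9971013 u ≈ 31.99710 u (to 5 decimal places)

31.99710 u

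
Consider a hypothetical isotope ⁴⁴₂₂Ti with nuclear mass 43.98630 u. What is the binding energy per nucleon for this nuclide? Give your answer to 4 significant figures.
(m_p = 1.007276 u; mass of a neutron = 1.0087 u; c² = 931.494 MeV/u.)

7.731 MeV/nucleon

Mass of separated nucleons = 22(1.007276) + 22(1.0087) = 22.160072 + 22.1914 = 44.351472 u
The mass defect is 44.351472 − 43.98630 = 0.365172 u.
Converting to energy: 0.365172 u × 931.494 MeV/u = 340.156 MeV
Per nucleon: 340.156 / 44 = 7.731 MeV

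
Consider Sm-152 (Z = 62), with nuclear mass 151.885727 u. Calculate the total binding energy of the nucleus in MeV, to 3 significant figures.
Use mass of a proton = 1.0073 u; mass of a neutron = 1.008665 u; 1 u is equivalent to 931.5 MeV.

1250 MeV

Z = 62, so N = A − Z = 152 − 62 = 90.
Total constituent mass: 62 × 1.0073 + 90 × 1.008665 = 153.232450 u
Δm = 153.232450 − 151.885727 = 1.346723 u
Binding energy = Δm·c² = 1.346723 × 931.5 MeV/u = 1254.47 MeV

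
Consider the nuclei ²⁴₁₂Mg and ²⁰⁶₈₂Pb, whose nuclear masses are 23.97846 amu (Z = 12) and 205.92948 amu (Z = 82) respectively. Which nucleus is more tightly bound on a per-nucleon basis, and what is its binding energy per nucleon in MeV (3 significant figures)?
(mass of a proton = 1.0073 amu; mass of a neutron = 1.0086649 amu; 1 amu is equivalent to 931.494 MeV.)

²⁴₁₂Mg: Σm = 12(1.0073) + 12(1.0086649) = 24.1915788 amu; Δm = 0.2131188 amu; E_B = 198.52 MeV; E_B/A = 8.272 MeV
²⁰⁶₈₂Pb: Σm = 82(1.0073) + 124(1.0086649) = 207.6730476 amu; Δm = 1.7435676 amu; E_B = 1624.1 MeV; E_B/A = 7.884 MeV
²⁴₁₂Mg has the higher binding energy per nucleon, so it is the more tightly bound nucleus.

²⁴₁₂Mg; 8.27 MeV/nucleon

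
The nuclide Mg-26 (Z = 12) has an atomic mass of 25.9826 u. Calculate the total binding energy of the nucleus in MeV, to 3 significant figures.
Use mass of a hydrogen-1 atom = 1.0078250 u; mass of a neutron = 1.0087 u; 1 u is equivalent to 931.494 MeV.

Z = 12, so N = A − Z = 26 − 12 = 14.
Mass of separated nucleons = 12(1.0078250) + 14(1.0087) = 12.0939000 + 14.1218 = 26.2157000 u
Δm = 26.2157000 − 25.9826 = 0.2331000 u
Converting to energy: 0.2331000 u × 931.494 MeV/u = 217.131 MeV

217 MeV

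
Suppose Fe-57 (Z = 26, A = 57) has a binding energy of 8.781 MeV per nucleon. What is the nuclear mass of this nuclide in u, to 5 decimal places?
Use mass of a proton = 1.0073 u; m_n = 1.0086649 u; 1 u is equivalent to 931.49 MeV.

56.92108 u

Total binding energy = 57 × 8.781 = 500.517 MeV
Mass defect = 500.517 MeV / (931.49 MeV/u) = 0.5373294 u
Constituent mass = 26(1.0073) + 31(1.0086649) = 57.4584119 u
Nuclear mass = 57.4584119 − 0.5373294 = 56.9210825 u ≈ 56.92108 u (to 5 decimal places)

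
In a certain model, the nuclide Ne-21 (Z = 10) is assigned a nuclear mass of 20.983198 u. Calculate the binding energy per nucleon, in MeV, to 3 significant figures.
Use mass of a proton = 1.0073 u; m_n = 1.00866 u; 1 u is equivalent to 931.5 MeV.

8.21 MeV/nucleon

With 10 protons and 11 neutrons (A = 21):
Mass of separated nucleons = 10(1.0073) + 11(1.00866) = 10.0730 + 11.09526 = 21.16826 u
The mass defect is 21.16826 − 20.983198 = 0.185062 u.
Binding energy = Δm·c² = 0.185062 × 931.5 MeV/u = 172.385 MeV
Per nucleon: 172.385 / 21 = 8.209 MeV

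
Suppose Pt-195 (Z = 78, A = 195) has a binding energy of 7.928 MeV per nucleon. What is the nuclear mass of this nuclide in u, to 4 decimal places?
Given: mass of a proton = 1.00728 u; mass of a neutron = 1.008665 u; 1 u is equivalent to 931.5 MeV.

Total binding energy = 195 × 7.928 = 1545.960 MeV
Mass defect = 1545.960 MeV / (931.5 MeV/u) = 1.659646 u
Constituent mass = 78(1.00728) + 117(1.008665) = 196.581645 u
Nuclear mass = 196.581645 − 1.659646 = 194.921999 u ≈ 194.9220 u (to 4 decimal places)

194.9220 u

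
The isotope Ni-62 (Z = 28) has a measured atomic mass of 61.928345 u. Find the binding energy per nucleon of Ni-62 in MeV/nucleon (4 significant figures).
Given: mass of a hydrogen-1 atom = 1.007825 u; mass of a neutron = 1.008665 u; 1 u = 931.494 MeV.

Z = 28, so N = A − Z = 62 − 28 = 34.
Σm = 28·m(¹H) + 34·m_n = 28.219100 + 34.294610 = 62.513710 u
The mass defect is 62.513710 − 61.928345 = 0.585365 u.
Binding energy = Δm·c² = 0.585365 × 931.494 MeV/u = 545.264 MeV
BE/A = 545.264 MeV / 62 = 8.795 MeV/nucleon

8.795 MeV/nucleon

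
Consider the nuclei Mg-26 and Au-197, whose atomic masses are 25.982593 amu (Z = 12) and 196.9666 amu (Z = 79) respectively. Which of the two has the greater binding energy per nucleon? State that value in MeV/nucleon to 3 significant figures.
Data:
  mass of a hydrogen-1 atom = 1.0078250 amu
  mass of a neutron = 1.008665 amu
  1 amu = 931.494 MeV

Mg-26; 8.33 MeV/nucleon

Mg-26: Σm = 12(1.0078250) + 14(1.008665) = 26.2152100 amu; Δm = 0.2326170 amu; E_B = 216.68 MeV; E_B/A = 8.334 MeV
Au-197: Σm = 79(1.0078250) + 118(1.008665) = 198.6406450 amu; Δm = 1.6740450 amu; E_B = 1559.4 MeV; E_B/A = 7.916 MeV
Mg-26 has the higher binding energy per nucleon, so it is the more tightly bound nucleus.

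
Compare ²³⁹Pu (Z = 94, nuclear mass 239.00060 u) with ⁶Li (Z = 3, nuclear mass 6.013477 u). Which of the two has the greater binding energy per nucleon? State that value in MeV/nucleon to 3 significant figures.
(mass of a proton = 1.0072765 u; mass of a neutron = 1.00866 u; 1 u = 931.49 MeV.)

²³⁹Pu: Σm = 94(1.0072765) + 145(1.00866) = 240.9396910 u; Δm = 1.9390910 u; E_B = 1806.244 MeV; E_B/A = 7.558 MeV
⁶Li: Σm = 3(1.0072765) + 3(1.00866) = 6.0478095 u; Δm = 0.0343325 u; E_B = 31.980 MeV; E_B/A = 5.330 MeV
²³⁹Pu has the higher binding energy per nucleon, so it is the more tightly bound nucleus.

²³⁹Pu; 7.56 MeV/nucleon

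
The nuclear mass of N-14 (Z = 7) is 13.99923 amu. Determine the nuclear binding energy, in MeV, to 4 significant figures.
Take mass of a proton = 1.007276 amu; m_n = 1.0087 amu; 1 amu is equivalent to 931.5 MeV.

Σm = 7·m_p + 7·m_n = 7.050932 + 7.0609 = 14.111832 amu
Δm = 14.111832 − 13.99923 = 0.112602 amu
Binding energy = Δm·c² = 0.112602 × 931.5 MeV/amu = 104.889 MeV

104.9 MeV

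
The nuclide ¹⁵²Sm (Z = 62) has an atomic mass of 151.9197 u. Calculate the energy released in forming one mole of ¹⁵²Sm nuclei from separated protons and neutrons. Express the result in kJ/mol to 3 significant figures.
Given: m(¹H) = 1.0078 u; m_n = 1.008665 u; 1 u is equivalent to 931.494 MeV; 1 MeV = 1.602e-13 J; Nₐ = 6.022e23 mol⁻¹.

Mass of separated nucleons = 62(1.0078) + 90(1.008665) = 62.4836 + 90.779850 = 153.263450 u
Δm = 153.263450 − 151.9197 = 1.343750 u
Converting to energy: 1.343750 u × 931.494 MeV/u = 1251.70 MeV
Per nucleus in joules: 1251.70 MeV × 1.602e-13 J/MeV = 2.0052e-10 J
Per mole: 2.0052e-10 J × 6.022e23 mol⁻¹ = 1.2075e+14 J/mol

1.21e+11 kJ/mol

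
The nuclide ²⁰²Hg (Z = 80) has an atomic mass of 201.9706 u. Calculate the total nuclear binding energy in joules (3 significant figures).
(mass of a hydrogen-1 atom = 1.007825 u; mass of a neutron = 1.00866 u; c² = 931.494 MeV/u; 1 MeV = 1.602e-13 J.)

2.55e-10 J

The nucleus contains 80 protons and 202 − 80 = 122 neutrons.
Mass of separated nucleons = 80(1.007825) + 122(1.00866) = 80.626000 + 123.05652 = 203.682520 u
The mass defect is 203.682520 − 201.9706 = 1.711920 u.
Converting to energy: 1.711920 u × 931.494 MeV/u = 1594.64 MeV
In joules: 1594.64 MeV × 1.602e-13 J/MeV = 2.5546e-10 J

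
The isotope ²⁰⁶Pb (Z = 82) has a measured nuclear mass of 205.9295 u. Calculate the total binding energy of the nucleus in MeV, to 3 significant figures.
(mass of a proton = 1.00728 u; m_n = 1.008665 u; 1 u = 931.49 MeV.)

1620 MeV

Total constituent mass: 82 × 1.00728 + 124 × 1.008665 = 207.671420 u
Mass defect Δm = 207.671420 − 205.9295 = 1.741920 u
Converting to energy: 1.741920 u × 931.49 MeV/u = 1622.58 MeV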